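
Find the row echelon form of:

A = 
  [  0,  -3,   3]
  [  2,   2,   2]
Row operations:
Swap R1 ↔ R2

Resulting echelon form:
REF = 
  [  2,   2,   2]
  [  0,  -3,   3]

Rank = 2 (number of non-zero pivot rows).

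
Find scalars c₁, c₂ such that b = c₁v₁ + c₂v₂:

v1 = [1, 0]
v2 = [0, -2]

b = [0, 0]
c1 = 0, c2 = 0

b = 0·v1 + 0·v2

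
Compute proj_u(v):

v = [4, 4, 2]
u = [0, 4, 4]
v·u = (4)(0) + (4)(4) + (2)(4) = 24
u·u = (0)² + (4)² + (4)² = 32
proj_u(v) = (v·u / u·u) × u = (24/32) × u = (3/4) × u

proj_u(v) = [0, 3, 3]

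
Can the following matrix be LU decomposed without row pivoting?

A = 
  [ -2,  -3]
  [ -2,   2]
Yes.
A[1,1] = -2 ≠ 0, so Gaussian elimination proceeds without a row swap: multiplier ℓ₂₁ = (-2)/(-2) = 1, and U[2,2] = 2 - (1)(-3) = 5.
L = 
  [  1,   0]
  [  1,   1]
U = 
  [ -2,  -3]
  [  0,   5]
Check row 2 of LU: [(1)(-2), (1)(-3) + 5] = [-2, 2] = row 2 of A ✓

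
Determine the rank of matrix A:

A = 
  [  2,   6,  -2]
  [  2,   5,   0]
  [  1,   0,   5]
Row reduce:
R2 → R2 - (1)·R1
R3 → R3 - (1/2)·R1
R3 → R3 - (3)·R2
REF = 
  [  2,   6,  -2]
  [  0,  -1,   2]
  [  0,   0,   0]
Pivot columns: 1, 2 → 2 pivots.

rank(A) = 2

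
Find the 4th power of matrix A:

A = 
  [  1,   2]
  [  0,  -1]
A^4 = 
  [  1,   0]
  [  0,   1]

A² = A·A:
A²[1,1] = (1)(1) + (2)(0) = 1
A²[1,2] = (1)(2) + (2)(-1) = 0
A²[2,1] = (0)(1) + (-1)(0) = 0
A²[2,2] = (0)(2) + (-1)(-1) = 1
A² = 
  [  1,   0]
  [  0,   1]

A^3 = A^2·A:
A^3[1,1] = (1)(1) + (0)(0) = 1
A^3[1,2] = (1)(2) + (0)(-1) = 2
A^3[2,1] = (0)(1) + (1)(0) = 0
A^3[2,2] = (0)(2) + (1)(-1) = -1
A^3 = 
  [  1,   2]
  [  0,  -1]

A^4 = A^3·A:
A^4[1,1] = (1)(1) + (2)(0) = 1
A^4[1,2] = (1)(2) + (2)(-1) = 0
A^4[2,1] = (0)(1) + (-1)(0) = 0
A^4[2,2] = (0)(2) + (-1)(-1) = 1
A^4 = 
  [  1,   0]
  [  0,   1]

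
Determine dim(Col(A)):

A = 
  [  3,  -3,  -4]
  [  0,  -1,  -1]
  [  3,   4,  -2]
dim(Col(A)) = 3

Row reduce:
R3 → R3 - (1)·R1
R3 → R3 + (7)·R2
REF = 
  [  3,  -3,  -4]
  [  0,  -1,  -1]
  [  0,   0,  -5]
Pivot columns: 1, 2, 3 → 3 pivots.
dim(Col(A)) = number of pivot columns = 3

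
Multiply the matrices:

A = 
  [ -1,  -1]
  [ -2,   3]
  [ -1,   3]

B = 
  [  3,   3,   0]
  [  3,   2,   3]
A is 3×2 and B is 2×3, so AB is 3×3. Each entry is (row of A)·(column of B):
AB[1,1] = (-1)(3) + (-1)(3) = -6
AB[1,2] = (-1)(3) + (-1)(2) = -5
AB[1,3] = (-1)(0) + (-1)(3) = -3
AB[2,1] = (-2)(3) + (3)(3) = 3
AB[2,2] = (-2)(3) + (3)(2) = 0
AB[2,3] = (-2)(0) + (3)(3) = 9
AB[3,1] = (-1)(3) + (3)(3) = 6
AB[3,2] = (-1)(3) + (3)(2) = 3
AB[3,3] = (-1)(0) + (3)(3) = 9

AB = 
  [ -6,  -5,  -3]
  [  3,   0,   9]
  [  6,   3,   9]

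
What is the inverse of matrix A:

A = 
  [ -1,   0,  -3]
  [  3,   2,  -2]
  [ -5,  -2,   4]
det(A) = (-1)·((2)(4) - (-2)(-2)) - (0)·((3)(4) - (-2)(-5)) + (-3)·((3)(-2) - (2)(-5))
  = (-1)(4) - (0)(2) + (-3)(4)
  = -16
det(A) = -16 ≠ 0, so A is invertible.

Cofactors Cᵢⱼ = (-1)ⁱ⁺ʲ·Mᵢⱼ:
C = 
  [  4,  -2,   4]
  [  6, -19,  -2]
  [  6, -11,  -2]

adj(A) = Cᵀ:
adj(A) = 
  [  4,   6,   6]
  [ -2, -19, -11]
  [  4,  -2,  -2]

A⁻¹ = (-1/16) · adj(A):
A⁻¹ = 
  [ -1/4,  -3/8,  -3/8]
  [  1/8, 19/16, 11/16]
  [ -1/4,   1/8,   1/8]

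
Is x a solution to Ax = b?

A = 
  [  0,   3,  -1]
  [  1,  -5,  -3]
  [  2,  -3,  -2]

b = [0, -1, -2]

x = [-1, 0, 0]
Yes

Ax = [0, -1, -2] = b ✓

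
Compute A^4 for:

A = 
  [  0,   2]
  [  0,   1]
A^4 = 
  [  0,   2]
  [  0,   1]

A² = A·A:
A²[1,1] = (0)(0) + (2)(0) = 0
A²[1,2] = (0)(2) + (2)(1) = 2
A²[2,1] = (0)(0) + (1)(0) = 0
A²[2,2] = (0)(2) + (1)(1) = 1
A² = 
  [  0,   2]
  [  0,   1]

A^3 = A^2·A:
A^3[1,1] = (0)(0) + (2)(0) = 0
A^3[1,2] = (0)(2) + (2)(1) = 2
A^3[2,1] = (0)(0) + (1)(0) = 0
A^3[2,2] = (0)(2) + (1)(1) = 1
A^3 = 
  [  0,   2]
  [  0,   1]

A^4 = A^3·A:
A^4[1,1] = (0)(0) + (2)(0) = 0
A^4[1,2] = (0)(2) + (2)(1) = 2
A^4[2,1] = (0)(0) + (1)(0) = 0
A^4[2,2] = (0)(2) + (1)(1) = 1
A^4 = 
  [  0,   2]
  [  0,   1]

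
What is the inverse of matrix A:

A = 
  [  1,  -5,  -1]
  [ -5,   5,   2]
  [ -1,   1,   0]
det(A) = (1)·((5)(0) - (2)(1)) - (-5)·((-5)(0) - (2)(-1)) + (-1)·((-5)(1) - (5)(-1))
  = (1)(-2) - (-5)(2) + (-1)(0)
  = 8
det(A) = 8 ≠ 0, so A is invertible.

Cofactors Cᵢⱼ = (-1)ⁱ⁺ʲ·Mᵢⱼ:
C = 
  [ -2,  -2,   0]
  [ -1,  -1,   4]
  [ -5,   3, -20]

adj(A) = Cᵀ:
adj(A) = 
  [ -2,  -1,  -5]
  [ -2,  -1,   3]
  [  0,   4, -20]

A⁻¹ = (1/8) · adj(A):
A⁻¹ = 
  [-1/4, -1/8, -5/8]
  [-1/4, -1/8,  3/8]
  [   0,  1/2, -5/2]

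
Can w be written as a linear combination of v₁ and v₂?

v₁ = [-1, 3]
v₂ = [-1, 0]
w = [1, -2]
Yes

Form the augmented matrix and row-reduce:
[v₁|v₂|w] = 
  [ -1,  -1,   1]
  [  3,   0,  -2]
R2 → R2 + (3)·R1
REF = 
  [ -1,  -1,   1]
  [  0,  -3,   1]

No row of the form [0 0 | nonzero], so the system is consistent. Back-substitution gives c₁ = -2/3, c₂ = -1/3: w = (-2/3)·v₁ + (-1/3)·v₂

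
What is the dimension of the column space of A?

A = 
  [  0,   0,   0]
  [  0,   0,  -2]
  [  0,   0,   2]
Row reduce:
Swap R1 ↔ R2
R3 → R3 + (1)·R1
REF = 
  [  0,   0,  -2]
  [  0,   0,   0]
  [  0,   0,   0]
Pivot columns: 3 → 1 pivot.
dim(Col(A)) = number of pivot columns = 1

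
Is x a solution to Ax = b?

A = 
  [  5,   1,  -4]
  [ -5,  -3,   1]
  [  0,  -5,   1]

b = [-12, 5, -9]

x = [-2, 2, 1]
Yes

Ax = [-12, 5, -9] = b ✓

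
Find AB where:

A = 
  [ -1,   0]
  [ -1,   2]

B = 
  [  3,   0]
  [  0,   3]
A is 2×2 and B is 2×2, so AB is 2×2. Each entry is (row of A)·(column of B):
AB[1,1] = (-1)(3) + (0)(0) = -3
AB[1,2] = (-1)(0) + (0)(3) = 0
AB[2,1] = (-1)(3) + (2)(0) = -3
AB[2,2] = (-1)(0) + (2)(3) = 6

AB = 
  [ -3,   0]
  [ -3,   6]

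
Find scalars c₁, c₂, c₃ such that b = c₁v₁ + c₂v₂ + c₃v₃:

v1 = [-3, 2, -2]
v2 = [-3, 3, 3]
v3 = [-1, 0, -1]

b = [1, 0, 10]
c1 = -3, c2 = 2, c3 = 2

b = -3·v1 + 2·v2 + 2·v3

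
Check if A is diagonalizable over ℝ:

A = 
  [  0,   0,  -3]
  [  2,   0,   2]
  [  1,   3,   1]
No

Characteristic polynomial: det(λI - A) = λ³ - λ² - 3λ + 18
By the rational root theorem any rational root is an integer dividing 18; none of those is a root, so p(λ) has no rational roots and hence (being an irreducible cubic) no repeated roots.
Discriminant of the cubic: Δ = -7587
Δ < 0 ⇒ one real eigenvalue and a complex-conjugate pair: λ ≈ -2.664, 1.832 + 1.845i, 1.832 - 1.845i
Has complex eigenvalues (not diagonalizable over ℝ).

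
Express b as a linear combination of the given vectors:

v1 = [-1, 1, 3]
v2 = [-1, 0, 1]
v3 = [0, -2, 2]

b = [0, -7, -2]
c1 = -3, c2 = 3, c3 = 2

b = -3·v1 + 3·v2 + 2·v3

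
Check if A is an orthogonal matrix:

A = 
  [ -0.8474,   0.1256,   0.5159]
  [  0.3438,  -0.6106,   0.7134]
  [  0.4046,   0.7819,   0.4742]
Yes

AᵀA = 
  [  1,   0,   0]
  [  0,   1,   0]
  [  0,   0,   1]
≈ I (equal to I up to the 4-dp rounding of the entries)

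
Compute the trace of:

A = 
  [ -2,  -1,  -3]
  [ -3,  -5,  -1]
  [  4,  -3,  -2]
-9

tr(A) = -2 + -5 + -2 = -9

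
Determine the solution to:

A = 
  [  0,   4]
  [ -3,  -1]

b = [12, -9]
Row reduce the augmented matrix [A|b]:
Swap R1 ↔ R2
REF = 
  [ -3,  -1,  -9]
  [  0,   4,  12]

Back-substitution:
x₂ = 12 / 4 = 3
x₁ = (-9 - (-1)(3)) / (-3) = 2

x = [2, 3]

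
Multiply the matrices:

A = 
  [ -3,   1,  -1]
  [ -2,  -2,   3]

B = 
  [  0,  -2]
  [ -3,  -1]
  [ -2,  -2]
A is 2×3 and B is 3×2, so AB is 2×2. Each entry is (row of A)·(column of B):
AB[1,1] = (-3)(0) + (1)(-3) + (-1)(-2) = -1
AB[1,2] = (-3)(-2) + (1)(-1) + (-1)(-2) = 7
AB[2,1] = (-2)(0) + (-2)(-3) + (3)(-2) = 0
AB[2,2] = (-2)(-2) + (-2)(-1) + (3)(-2) = 0

AB = 
  [ -1,   7]
  [  0,   0]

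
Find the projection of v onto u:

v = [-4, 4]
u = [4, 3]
proj_u(v) = [-16/25, -12/25]

v·u = (-4)(4) + (4)(3) = -4
u·u = (4)² + (3)² = 25
proj_u(v) = (v·u / u·u) × u = (-4/25) × u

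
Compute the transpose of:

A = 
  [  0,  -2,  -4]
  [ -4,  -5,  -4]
Aᵀ = 
  [  0,  -4]
  [ -2,  -5]
  [ -4,  -4]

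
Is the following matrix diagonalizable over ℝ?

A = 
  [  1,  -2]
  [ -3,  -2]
Yes

tr(A) = -1, det(A) = -8
Characteristic polynomial: λ² - tr(A)λ + det(A) = λ² + λ - 8
λ² + λ - 8 = 0  ⇒  λ = (-1 ± √((1)² - 4·(-8)))/2 = (-1 ± √(33))/2
  = (-1 + √33)/2,  (-1 - √33)/2
Eigenvalues: (-1 + √33)/2, (-1 - √33)/2  (≈ 2.372, -3.372)
The two irrational eigenvalues are distinct (simple), so each has alg. mult. = geom. mult. = 1.
Sum of geometric multiplicities equals n, so A has n independent eigenvectors.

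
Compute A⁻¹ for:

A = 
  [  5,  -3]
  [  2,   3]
det(A) = (5)(3) - (-3)(2) = 21
For a 2×2 matrix, A⁻¹ = (1/det(A)) · [[d, -b], [-c, a]]
    = (1/21) · [[3, 3], [-2, 5]]

A⁻¹ = 
  [  1/7,   1/7]
  [-2/21,  5/21]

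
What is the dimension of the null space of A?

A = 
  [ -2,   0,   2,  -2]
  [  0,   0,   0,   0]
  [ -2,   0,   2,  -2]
nullity(A) = 3

Row reduce:
R3 → R3 - (1)·R1
REF = 
  [ -2,   0,   2,  -2]
  [  0,   0,   0,   0]
  [  0,   0,   0,   0]
Pivot columns: 1 → 1 pivot.
rank(A) = 1, so nullity(A) = 4 - 1 = 3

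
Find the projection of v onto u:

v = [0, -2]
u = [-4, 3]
v·u = (0)(-4) + (-2)(3) = -6
u·u = (-4)² + (3)² = 25
proj_u(v) = (v·u / u·u) × u = (-6/25) × u

proj_u(v) = [24/25, -18/25]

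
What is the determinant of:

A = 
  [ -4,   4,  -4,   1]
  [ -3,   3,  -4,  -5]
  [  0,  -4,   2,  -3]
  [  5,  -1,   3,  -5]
-108

Cofactor expansion along row 1: det(A) = a₁₁M₁₁ - a₁₂M₁₂ + a₁₃M₁₃ - a₁₄M₁₄

M₁₁ = det[[3, -4, -5]; [-4, 2, -3]; [-1, 3, -5]]
  = (3)·((2)(-5) - (-3)(3)) - (-4)·((-4)(-5) - (-3)(-1)) + (-5)·((-4)(3) - (2)(-1))
  = (3)(-1) - (-4)(17) + (-5)(-10)
  = 115
M₁₂ = det[[-3, -4, -5]; [0, 2, -3]; [5, 3, -5]]
  = (-3)·((2)(-5) - (-3)(3)) - (-4)·((0)(-5) - (-3)(5)) + (-5)·((0)(3) - (2)(5))
  = (-3)(-1) - (-4)(15) + (-5)(-10)
  = 113
M₁₃ = det[[-3, 3, -5]; [0, -4, -3]; [5, -1, -5]]
  = (-3)·((-4)(-5) - (-3)(-1)) - (3)·((0)(-5) - (-3)(5)) + (-5)·((0)(-1) - (-4)(5))
  = (-3)(17) - (3)(15) + (-5)(20)
  = -196
M₁₄ = det[[-3, 3, -4]; [0, -4, 2]; [5, -1, 3]]
  = (-3)·((-4)(3) - (2)(-1)) - (3)·((0)(3) - (2)(5)) + (-4)·((0)(-1) - (-4)(5))
  = (-3)(-10) - (3)(-10) + (-4)(20)
  = -20

det(A) = (-4)(115) - (4)(113) + (-4)(-196) - (1)(-20) = -108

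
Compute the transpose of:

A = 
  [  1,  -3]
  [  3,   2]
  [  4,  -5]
Aᵀ = 
  [  1,   3,   4]
  [ -3,   2,  -5]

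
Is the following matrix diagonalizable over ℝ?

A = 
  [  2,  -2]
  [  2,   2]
No

tr(A) = 4, det(A) = 8
Characteristic polynomial: λ² - tr(A)λ + det(A) = λ² - 4λ + 8
λ² - 4λ + 8 = 0  ⇒  λ = (4 ± √((-4)² - 4·(8)))/2 = (4 ± √(-16))/2
  = 2 + 2i,  2 - 2i
Eigenvalues: 2 + 2i, 2 - 2i  (≈ 2 + 2i, 2 - 2i)
Has complex eigenvalues (not diagonalizable over ℝ).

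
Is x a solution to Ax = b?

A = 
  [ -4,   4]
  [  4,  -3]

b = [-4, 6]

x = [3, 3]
No

Ax = [0, 3] ≠ b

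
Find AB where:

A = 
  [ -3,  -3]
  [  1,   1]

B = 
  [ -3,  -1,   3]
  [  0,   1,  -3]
A is 2×2 and B is 2×3, so AB is 2×3. Each entry is (row of A)·(column of B):
AB[1,1] = (-3)(-3) + (-3)(0) = 9
AB[1,2] = (-3)(-1) + (-3)(1) = 0
AB[1,3] = (-3)(3) + (-3)(-3) = 0
AB[2,1] = (1)(-3) + (1)(0) = -3
AB[2,2] = (1)(-1) + (1)(1) = 0
AB[2,3] = (1)(3) + (1)(-3) = 0

AB = 
  [  9,   0,   0]
  [ -3,   0,   0]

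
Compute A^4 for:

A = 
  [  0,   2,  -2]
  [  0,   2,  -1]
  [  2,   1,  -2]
A² = A·A:
A²[1,1] = (0)(0) + (2)(0) + (-2)(2) = -4
A²[1,2] = (0)(2) + (2)(2) + (-2)(1) = 2
A²[1,3] = (0)(-2) + (2)(-1) + (-2)(-2) = 2
A²[2,1] = (0)(0) + (2)(0) + (-1)(2) = -2
A²[2,2] = (0)(2) + (2)(2) + (-1)(1) = 3
A²[2,3] = (0)(-2) + (2)(-1) + (-1)(-2) = 0
A²[3,1] = (2)(0) + (1)(0) + (-2)(2) = -4
A²[3,2] = (2)(2) + (1)(2) + (-2)(1) = 4
A²[3,3] = (2)(-2) + (1)(-1) + (-2)(-2) = -1
A² = 
  [ -4,   2,   2]
  [ -2,   3,   0]
  [ -4,   4,  -1]

A^3 = A^2·A:
A^3[1,1] = (-4)(0) + (2)(0) + (2)(2) = 4
A^3[1,2] = (-4)(2) + (2)(2) + (2)(1) = -2
A^3[1,3] = (-4)(-2) + (2)(-1) + (2)(-2) = 2
A^3[2,1] = (-2)(0) + (3)(0) + (0)(2) = 0
A^3[2,2] = (-2)(2) + (3)(2) + (0)(1) = 2
A^3[2,3] = (-2)(-2) + (3)(-1) + (0)(-2) = 1
A^3[3,1] = (-4)(0) + (4)(0) + (-1)(2) = -2
A^3[3,2] = (-4)(2) + (4)(2) + (-1)(1) = -1
A^3[3,3] = (-4)(-2) + (4)(-1) + (-1)(-2) = 6
A^3 = 
  [  4,  -2,   2]
  [  0,   2,   1]
  [ -2,  -1,   6]

A^4 = A^3·A:
A^4[1,1] = (4)(0) + (-2)(0) + (2)(2) = 4
A^4[1,2] = (4)(2) + (-2)(2) + (2)(1) = 6
A^4[1,3] = (4)(-2) + (-2)(-1) + (2)(-2) = -10
A^4[2,1] = (0)(0) + (2)(0) + (1)(2) = 2
A^4[2,2] = (0)(2) + (2)(2) + (1)(1) = 5
A^4[2,3] = (0)(-2) + (2)(-1) + (1)(-2) = -4
A^4[3,1] = (-2)(0) + (-1)(0) + (6)(2) = 12
A^4[3,2] = (-2)(2) + (-1)(2) + (6)(1) = 0
A^4[3,3] = (-2)(-2) + (-1)(-1) + (6)(-2) = -7
A^4 = 
  [  4,   6, -10]
  [  2,   5,  -4]
  [ 12,   0,  -7]

Therefore
A^4 = 
  [  4,   6, -10]
  [  2,   5,  -4]
  [ 12,   0,  -7]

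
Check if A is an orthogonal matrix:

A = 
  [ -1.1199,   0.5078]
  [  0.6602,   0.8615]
No

AᵀA = 
  [  1.6900,   0.0001]
  [  0.0001,   1]
≠ I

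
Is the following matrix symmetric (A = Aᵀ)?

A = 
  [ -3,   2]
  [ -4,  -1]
No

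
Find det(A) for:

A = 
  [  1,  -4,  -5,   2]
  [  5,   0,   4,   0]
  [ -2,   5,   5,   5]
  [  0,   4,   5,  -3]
133

Cofactor expansion along row 1: det(A) = a₁₁M₁₁ - a₁₂M₁₂ + a₁₃M₁₃ - a₁₄M₁₄

M₁₁ = det[[0, 4, 0]; [5, 5, 5]; [4, 5, -3]]
  = (0)·((5)(-3) - (5)(5)) - (4)·((5)(-3) - (5)(4)) + (0)·((5)(5) - (5)(4))
  = (0)(-40) - (4)(-35) + (0)(5)
  = 140
M₁₂ = det[[5, 4, 0]; [-2, 5, 5]; [0, 5, -3]]
  = (5)·((5)(-3) - (5)(5)) - (4)·((-2)(-3) - (5)(0)) + (0)·((-2)(5) - (5)(0))
  = (5)(-40) - (4)(6) + (0)(-10)
  = -224
M₁₃ = det[[5, 0, 0]; [-2, 5, 5]; [0, 4, -3]]
  = (5)·((5)(-3) - (5)(4)) - (0)·((-2)(-3) - (5)(0)) + (0)·((-2)(4) - (5)(0))
  = (5)(-35) - (0)(6) + (0)(-8)
  = -175
M₁₄ = det[[5, 0, 4]; [-2, 5, 5]; [0, 4, 5]]
  = (5)·((5)(5) - (5)(4)) - (0)·((-2)(5) - (5)(0)) + (4)·((-2)(4) - (5)(0))
  = (5)(5) - (0)(-10) + (4)(-8)
  = -7

det(A) = (1)(140) - (-4)(-224) + (-5)(-175) - (2)(-7) = 133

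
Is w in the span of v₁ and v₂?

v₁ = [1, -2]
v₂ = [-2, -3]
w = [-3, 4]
Yes

Form the augmented matrix and row-reduce:
[v₁|v₂|w] = 
  [  1,  -2,  -3]
  [ -2,  -3,   4]
R2 → R2 + (2)·R1
REF = 
  [  1,  -2,  -3]
  [  0,  -7,  -2]

No row of the form [0 0 | nonzero], so the system is consistent. Back-substitution gives c₁ = -17/7, c₂ = 2/7: w = (-17/7)·v₁ + (2/7)·v₂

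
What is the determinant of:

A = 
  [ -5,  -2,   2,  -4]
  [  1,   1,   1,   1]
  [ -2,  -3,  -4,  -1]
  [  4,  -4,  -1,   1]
55

Cofactor expansion along row 1: det(A) = a₁₁M₁₁ - a₁₂M₁₂ + a₁₃M₁₃ - a₁₄M₁₄

M₁₁ = det[[1, 1, 1]; [-3, -4, -1]; [-4, -1, 1]]
  = (1)·((-4)(1) - (-1)(-1)) - (1)·((-3)(1) - (-1)(-4)) + (1)·((-3)(-1) - (-4)(-4))
  = (1)(-5) - (1)(-7) + (1)(-13)
  = -11
M₁₂ = det[[1, 1, 1]; [-2, -4, -1]; [4, -1, 1]]
  = (1)·((-4)(1) - (-1)(-1)) - (1)·((-2)(1) - (-1)(4)) + (1)·((-2)(-1) - (-4)(4))
  = (1)(-5) - (1)(2) + (1)(18)
  = 11
M₁₃ = det[[1, 1, 1]; [-2, -3, -1]; [4, -4, 1]]
  = (1)·((-3)(1) - (-1)(-4)) - (1)·((-2)(1) - (-1)(4)) + (1)·((-2)(-4) - (-3)(4))
  = (1)(-7) - (1)(2) + (1)(20)
  = 11
M₁₄ = det[[1, 1, 1]; [-2, -3, -4]; [4, -4, -1]]
  = (1)·((-3)(-1) - (-4)(-4)) - (1)·((-2)(-1) - (-4)(4)) + (1)·((-2)(-4) - (-3)(4))
  = (1)(-13) - (1)(18) + (1)(20)
  = -11

det(A) = (-5)(-11) - (-2)(11) + (2)(11) - (-4)(-11) = 55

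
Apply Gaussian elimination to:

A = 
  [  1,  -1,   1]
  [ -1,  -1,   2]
Row operations:
R2 → R2 + (1)·R1

Resulting echelon form:
REF = 
  [  1,  -1,   1]
  [  0,  -2,   3]

Rank = 2 (number of non-zero pivot rows).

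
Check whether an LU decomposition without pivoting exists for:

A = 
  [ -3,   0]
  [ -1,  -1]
Yes.
A[1,1] = -3 ≠ 0, so Gaussian elimination proceeds without a row swap: multiplier ℓ₂₁ = (-1)/(-3) = 1/3, and U[2,2] = -1 - (1/3)(0) = -1.
L = 
  [  1,   0]
  [1/3,   1]
U = 
  [ -3,   0]
  [  0,  -1]
Check row 2 of LU: [(1/3)(-3), (1/3)(0) + (-1)] = [-1, -1] = row 2 of A ✓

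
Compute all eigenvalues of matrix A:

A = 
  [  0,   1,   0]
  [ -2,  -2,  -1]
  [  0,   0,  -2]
Characteristic polynomial: det(λI - A) = λ³ + 4λ² + 6λ + 4
Testing integer divisors of the constant term: p(-2) = 0, so (λ + 2) is a factor:
p(λ) = (λ + 2)(λ² + 2λ + 2)
λ² + 2λ + 2 = 0  ⇒  λ = (-2 ± √((2)² - 4·(2)))/2 = (-2 ± √(-4))/2
  = -1 + i,  -1 - i

λ = -2, -1 + i, -1 - i  (≈ -2, -1 + 1i, -1 - 1i)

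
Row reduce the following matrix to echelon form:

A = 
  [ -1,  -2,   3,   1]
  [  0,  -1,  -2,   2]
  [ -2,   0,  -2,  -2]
Row operations:
R3 → R3 - (2)·R1
R3 → R3 + (4)·R2

Resulting echelon form:
REF = 
  [ -1,  -2,   3,   1]
  [  0,  -1,  -2,   2]
  [  0,   0, -16,   4]

Rank = 3 (number of non-zero pivot rows).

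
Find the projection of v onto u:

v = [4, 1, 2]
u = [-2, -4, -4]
proj_u(v) = [10/9, 20/9, 20/9]

v·u = (4)(-2) + (1)(-4) + (2)(-4) = -20
u·u = (-2)² + (-4)² + (-4)² = 36
proj_u(v) = (v·u / u·u) × u = (-20/36) × u = (-5/9) × u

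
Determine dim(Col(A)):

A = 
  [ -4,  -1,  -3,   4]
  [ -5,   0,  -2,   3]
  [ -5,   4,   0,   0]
dim(Col(A)) = 3

Row reduce:
R2 → R2 - (5/4)·R1
R3 → R3 - (5/4)·R1
R3 → R3 - (21/5)·R2
REF = 
  [   -4,    -1,    -3,     4]
  [    0,   5/4,   7/4,    -2]
  [    0,     0, -18/5,  17/5]
Pivot columns: 1, 2, 3 → 3 pivots.
dim(Col(A)) = number of pivot columns = 3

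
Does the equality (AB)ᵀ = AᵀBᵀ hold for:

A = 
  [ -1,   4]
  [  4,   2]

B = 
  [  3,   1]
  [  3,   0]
No

(AB)ᵀ = 
  [  9,  18]
  [ -1,   4]

AᵀBᵀ = 
  [  1,  -3]
  [ 14,  12]

The two matrices differ, so (AB)ᵀ ≠ AᵀBᵀ in general. The correct identity is (AB)ᵀ = BᵀAᵀ.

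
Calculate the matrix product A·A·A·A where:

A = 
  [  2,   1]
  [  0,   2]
A² = A·A:
A²[1,1] = (2)(2) + (1)(0) = 4
A²[1,2] = (2)(1) + (1)(2) = 4
A²[2,1] = (0)(2) + (2)(0) = 0
A²[2,2] = (0)(1) + (2)(2) = 4
A² = 
  [  4,   4]
  [  0,   4]

A^3 = A^2·A:
A^3[1,1] = (4)(2) + (4)(0) = 8
A^3[1,2] = (4)(1) + (4)(2) = 12
A^3[2,1] = (0)(2) + (4)(0) = 0
A^3[2,2] = (0)(1) + (4)(2) = 8
A^3 = 
  [  8,  12]
  [  0,   8]

A^4 = A^3·A:
A^4[1,1] = (8)(2) + (12)(0) = 16
A^4[1,2] = (8)(1) + (12)(2) = 32
A^4[2,1] = (0)(2) + (8)(0) = 0
A^4[2,2] = (0)(1) + (8)(2) = 16
A^4 = 
  [ 16,  32]
  [  0,  16]

Therefore
A^4 = 
  [ 16,  32]
  [  0,  16]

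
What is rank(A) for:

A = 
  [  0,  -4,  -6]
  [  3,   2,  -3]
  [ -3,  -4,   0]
Row reduce:
Swap R1 ↔ R2
R3 → R3 + (1)·R1
R3 → R3 - (1/2)·R2
REF = 
  [  3,   2,  -3]
  [  0,  -4,  -6]
  [  0,   0,   0]
Pivot columns: 1, 2 → 2 pivots.

rank(A) = 2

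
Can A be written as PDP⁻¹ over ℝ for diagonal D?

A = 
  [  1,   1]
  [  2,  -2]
Yes

tr(A) = -1, det(A) = -4
Characteristic polynomial: λ² - tr(A)λ + det(A) = λ² + λ - 4
λ² + λ - 4 = 0  ⇒  λ = (-1 ± √((1)² - 4·(-4)))/2 = (-1 ± √(17))/2
  = (-1 + √17)/2,  (-1 - √17)/2
Eigenvalues: (-1 + √17)/2, (-1 - √17)/2  (≈ 1.562, -2.562)
The two irrational eigenvalues are distinct (simple), so each has alg. mult. = geom. mult. = 1.
Sum of geometric multiplicities equals n, so A has n independent eigenvectors.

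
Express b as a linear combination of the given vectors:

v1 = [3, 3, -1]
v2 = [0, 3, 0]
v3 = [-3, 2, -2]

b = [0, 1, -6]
c1 = 2, c2 = -3, c3 = 2

b = 2·v1 + -3·v2 + 2·v3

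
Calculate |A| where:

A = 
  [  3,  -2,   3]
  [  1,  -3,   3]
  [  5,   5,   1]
-22

Cofactor expansion along row 1:
det(A) = (3)·((-3)(1) - (3)(5)) - (-2)·((1)(1) - (3)(5)) + (3)·((1)(5) - (-3)(5))
  = (3)(-18) - (-2)(-14) + (3)(20)
  = -22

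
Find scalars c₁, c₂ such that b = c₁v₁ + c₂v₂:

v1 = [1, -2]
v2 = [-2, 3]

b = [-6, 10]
c1 = -2, c2 = 2

b = -2·v1 + 2·v2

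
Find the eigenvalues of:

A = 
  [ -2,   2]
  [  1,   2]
λ = √6, -√6  (≈ 2.449, -2.449)

tr(A) = 0, det(A) = -6
Characteristic polynomial: λ² - tr(A)λ + det(A) = λ² - 6
λ² - 6 = 0  ⇒  λ = (0 ± √((0)² - 4·(-6)))/2 = (0 ± √(24))/2
  = √6,  -√6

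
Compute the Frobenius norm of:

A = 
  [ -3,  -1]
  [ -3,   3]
||A||_F = 5.292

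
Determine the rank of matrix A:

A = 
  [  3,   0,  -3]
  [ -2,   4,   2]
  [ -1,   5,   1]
rank(A) = 2

Row reduce:
R2 → R2 + (2/3)·R1
R3 → R3 + (1/3)·R1
R3 → R3 - (5/4)·R2
REF = 
  [  3,   0,  -3]
  [  0,   4,   0]
  [  0,   0,   0]
Pivot columns: 1, 2 → 2 pivots.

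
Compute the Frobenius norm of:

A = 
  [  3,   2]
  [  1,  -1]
||A||_F = 3.873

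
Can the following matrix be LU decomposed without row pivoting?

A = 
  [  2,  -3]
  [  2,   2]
Yes.
A[1,1] = 2 ≠ 0, so Gaussian elimination proceeds without a row swap: multiplier ℓ₂₁ = (2)/(2) = 1, and U[2,2] = 2 - (1)(-3) = 5.
L = 
  [  1,   0]
  [  1,   1]
U = 
  [  2,  -3]
  [  0,   5]
Check row 2 of LU: [(1)(2), (1)(-3) + 5] = [2, 2] = row 2 of A ✓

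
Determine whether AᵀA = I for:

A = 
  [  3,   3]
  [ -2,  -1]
No

AᵀA = 
  [ 13,  11]
  [ 11,  10]
≠ I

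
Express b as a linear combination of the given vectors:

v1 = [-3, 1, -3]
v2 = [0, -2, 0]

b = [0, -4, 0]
c1 = 0, c2 = 2

b = 0·v1 + 2·v2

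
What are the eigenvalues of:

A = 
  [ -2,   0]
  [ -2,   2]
tr(A) = 0, det(A) = -4
Characteristic polynomial: λ² - tr(A)λ + det(A) = λ² - 4
λ² - 4 = (λ + 2)(λ - 2)

λ = 2, -2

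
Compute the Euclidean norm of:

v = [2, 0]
2

||v||₂ = √((2)² + (0)²) = √4 = 2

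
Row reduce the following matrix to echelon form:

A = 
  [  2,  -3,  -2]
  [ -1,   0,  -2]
Row operations:
R2 → R2 + (1/2)·R1

Resulting echelon form:
REF = 
  [   2,   -3,   -2]
  [   0, -3/2,   -3]

Rank = 2 (number of non-zero pivot rows).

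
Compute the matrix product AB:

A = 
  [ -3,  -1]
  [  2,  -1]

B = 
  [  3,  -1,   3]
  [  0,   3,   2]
AB = 
  [ -9,   0, -11]
  [  6,  -5,   4]

A is 2×2 and B is 2×3, so AB is 2×3. Each entry is (row of A)·(column of B):
AB[1,1] = (-3)(3) + (-1)(0) = -9
AB[1,2] = (-3)(-1) + (-1)(3) = 0
AB[1,3] = (-3)(3) + (-1)(2) = -11
AB[2,1] = (2)(3) + (-1)(0) = 6
AB[2,2] = (2)(-1) + (-1)(3) = -5
AB[2,3] = (2)(3) + (-1)(2) = 4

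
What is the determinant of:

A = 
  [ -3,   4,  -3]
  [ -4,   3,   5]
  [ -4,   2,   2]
-48

Cofactor expansion along row 1:
det(A) = (-3)·((3)(2) - (5)(2)) - (4)·((-4)(2) - (5)(-4)) + (-3)·((-4)(2) - (3)(-4))
  = (-3)(-4) - (4)(12) + (-3)(4)
  = -48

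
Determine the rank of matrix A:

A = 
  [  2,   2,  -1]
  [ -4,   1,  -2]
Row reduce:
R2 → R2 + (2)·R1
REF = 
  [  2,   2,  -1]
  [  0,   5,  -4]
Pivot columns: 1, 2 → 2 pivots.

rank(A) = 2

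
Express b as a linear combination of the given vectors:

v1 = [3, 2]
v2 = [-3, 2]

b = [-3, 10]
c1 = 2, c2 = 3

b = 2·v1 + 3·v2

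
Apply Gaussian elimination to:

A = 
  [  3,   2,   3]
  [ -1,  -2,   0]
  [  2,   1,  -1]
Row operations:
R2 → R2 + (1/3)·R1
R3 → R3 - (2/3)·R1
R3 → R3 - (1/4)·R2

Resulting echelon form:
REF = 
  [    3,     2,     3]
  [    0,  -4/3,     1]
  [    0,     0, -13/4]

Rank = 3 (number of non-zero pivot rows).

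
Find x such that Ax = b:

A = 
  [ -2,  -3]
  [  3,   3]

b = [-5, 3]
Row reduce the augmented matrix [A|b]:
R2 → R2 + (3/2)·R1
REF = 
  [  -2,   -3,   -5]
  [   0, -3/2, -9/2]

Back-substitution:
x₂ = (-9/2) / (-3/2) = 3
x₁ = (-5 - (-3)(3)) / (-2) = -2

x = [-2, 3]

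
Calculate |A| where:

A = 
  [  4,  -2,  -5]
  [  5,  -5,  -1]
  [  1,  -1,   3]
-32

Cofactor expansion along row 1:
det(A) = (4)·((-5)(3) - (-1)(-1)) - (-2)·((5)(3) - (-1)(1)) + (-5)·((5)(-1) - (-5)(1))
  = (4)(-16) - (-2)(16) + (-5)(0)
  = -32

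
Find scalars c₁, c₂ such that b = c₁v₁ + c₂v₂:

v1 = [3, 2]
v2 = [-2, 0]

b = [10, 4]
c1 = 2, c2 = -2

b = 2·v1 + -2·v2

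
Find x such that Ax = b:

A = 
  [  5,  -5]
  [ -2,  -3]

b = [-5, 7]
x = [-2, -1]

Row reduce the augmented matrix [A|b]:
R2 → R2 + (2/5)·R1
REF = 
  [  5,  -5,  -5]
  [  0,  -5,   5]

Back-substitution:
x₂ = 5 / (-5) = -1
x₁ = (-5 - (-5)(-1)) / 5 = -2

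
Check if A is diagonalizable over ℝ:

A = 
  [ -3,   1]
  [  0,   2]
Yes

tr(A) = -1, det(A) = -6
Characteristic polynomial: λ² - tr(A)λ + det(A) = λ² + λ - 6
λ² + λ - 6 = (λ + 3)(λ - 2)
Eigenvalues: 2, -3
λ=-3: alg. mult. = 1, geom. mult. = 2 - rank(A - (-3)I) = 2 - 1 = 1
λ=2: alg. mult. = 1, geom. mult. = 2 - rank(A - (2)I) = 2 - 1 = 1
Sum of geometric multiplicities equals n, so A has n independent eigenvectors.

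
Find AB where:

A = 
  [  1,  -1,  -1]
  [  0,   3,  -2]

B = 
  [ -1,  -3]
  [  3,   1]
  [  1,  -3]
A is 2×3 and B is 3×2, so AB is 2×2. Each entry is (row of A)·(column of B):
AB[1,1] = (1)(-1) + (-1)(3) + (-1)(1) = -5
AB[1,2] = (1)(-3) + (-1)(1) + (-1)(-3) = -1
AB[2,1] = (0)(-1) + (3)(3) + (-2)(1) = 7
AB[2,2] = (0)(-3) + (3)(1) + (-2)(-3) = 9

AB = 
  [ -5,  -1]
  [  7,   9]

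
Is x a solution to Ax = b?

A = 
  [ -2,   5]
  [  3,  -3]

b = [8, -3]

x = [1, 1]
No

Ax = [3, 0] ≠ b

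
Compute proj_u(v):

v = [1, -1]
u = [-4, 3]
v·u = (1)(-4) + (-1)(3) = -7
u·u = (-4)² + (3)² = 25
proj_u(v) = (v·u / u·u) × u = (-7/25) × u

proj_u(v) = [28/25, -21/25]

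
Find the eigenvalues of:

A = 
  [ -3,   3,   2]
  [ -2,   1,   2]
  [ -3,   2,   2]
λ = -1, (1 + i√7)/2, (1 - i√7)/2  (≈ -1, 0.5 + 1.323i, 0.5 - 1.323i)

Characteristic polynomial: det(λI - A) = λ³ + λ + 2
Testing integer divisors of the constant term: p(-1) = 0, so (λ + 1) is a factor:
p(λ) = (λ + 1)(λ² - λ + 2)
λ² - λ + 2 = 0  ⇒  λ = (1 ± √((-1)² - 4·(2)))/2 = (1 ± √(-7))/2
  = (1 + i√7)/2,  (1 - i√7)/2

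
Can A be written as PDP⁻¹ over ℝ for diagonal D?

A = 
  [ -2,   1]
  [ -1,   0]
No

tr(A) = -2, det(A) = 1
Characteristic polynomial: λ² - tr(A)λ + det(A) = λ² + 2λ + 1
λ² + 2λ + 1 = (λ + 1)²
Eigenvalues: -1, -1
λ=-1: alg. mult. = 2, geom. mult. = 2 - rank(A - (-1)I) = 2 - 1 = 1
Sum of geometric multiplicities = 1 < n = 2, so there aren't enough independent eigenvectors.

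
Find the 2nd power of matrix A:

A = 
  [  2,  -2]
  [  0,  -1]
A² = A·A:
A²[1,1] = (2)(2) + (-2)(0) = 4
A²[1,2] = (2)(-2) + (-2)(-1) = -2
A²[2,1] = (0)(2) + (-1)(0) = 0
A²[2,2] = (0)(-2) + (-1)(-1) = 1
A² = 
  [  4,  -2]
  [  0,   1]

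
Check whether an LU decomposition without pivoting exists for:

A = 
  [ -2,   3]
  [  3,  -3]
Yes.
A[1,1] = -2 ≠ 0, so Gaussian elimination proceeds without a row swap: multiplier ℓ₂₁ = (3)/(-2) = -3/2, and U[2,2] = -3 - (-3/2)(3) = 3/2.
L = 
  [   1,    0]
  [-3/2,    1]
U = 
  [ -2,   3]
  [  0, 3/2]
Check row 2 of LU: [(-3/2)(-2), (-3/2)(3) + (3/2)] = [3, -3] = row 2 of A ✓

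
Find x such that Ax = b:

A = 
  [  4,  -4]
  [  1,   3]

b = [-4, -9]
x = [-3, -2]

Row reduce the augmented matrix [A|b]:
R2 → R2 - (1/4)·R1
REF = 
  [  4,  -4,  -4]
  [  0,   4,  -8]

Back-substitution:
x₂ = (-8) / 4 = -2
x₁ = (-4 - (-4)(-2)) / 4 = -3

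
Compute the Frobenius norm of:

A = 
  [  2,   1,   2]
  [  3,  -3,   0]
||A||_F = 5.196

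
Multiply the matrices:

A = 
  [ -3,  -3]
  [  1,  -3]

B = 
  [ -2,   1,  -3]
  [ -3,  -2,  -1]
A is 2×2 and B is 2×3, so AB is 2×3. Each entry is (row of A)·(column of B):
AB[1,1] = (-3)(-2) + (-3)(-3) = 15
AB[1,2] = (-3)(1) + (-3)(-2) = 3
AB[1,3] = (-3)(-3) + (-3)(-1) = 12
AB[2,1] = (1)(-2) + (-3)(-3) = 7
AB[2,2] = (1)(1) + (-3)(-2) = 7
AB[2,3] = (1)(-3) + (-3)(-1) = 0

AB = 
  [ 15,   3,  12]
  [  7,   7,   0]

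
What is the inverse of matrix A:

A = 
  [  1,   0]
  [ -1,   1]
det(A) = (1)(1) - (0)(-1) = 1
For a 2×2 matrix, A⁻¹ = (1/det(A)) · [[d, -b], [-c, a]]
    = (1) · [[1, 0], [1, 1]]

A⁻¹ = 
  [  1,   0]
  [  1,   1]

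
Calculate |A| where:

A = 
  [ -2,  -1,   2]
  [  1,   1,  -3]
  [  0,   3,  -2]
-10

Cofactor expansion along row 1:
det(A) = (-2)·((1)(-2) - (-3)(3)) - (-1)·((1)(-2) - (-3)(0)) + (2)·((1)(3) - (1)(0))
  = (-2)(7) - (-1)(-2) + (2)(3)
  = -10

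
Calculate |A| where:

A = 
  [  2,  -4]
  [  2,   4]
16

For a 2×2 matrix, det = ad - bc = (2)(4) - (-4)(2) = 16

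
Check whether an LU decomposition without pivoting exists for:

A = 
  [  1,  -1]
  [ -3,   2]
Yes.
A[1,1] = 1 ≠ 0, so Gaussian elimination proceeds without a row swap: multiplier ℓ₂₁ = (-3)/(1) = -3, and U[2,2] = 2 - (-3)(-1) = -1.
L = 
  [  1,   0]
  [ -3,   1]
U = 
  [  1,  -1]
  [  0,  -1]
Check row 2 of LU: [(-3)(1), (-3)(-1) + (-1)] = [-3, 2] = row 2 of A ✓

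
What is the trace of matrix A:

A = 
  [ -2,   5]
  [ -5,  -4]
-6

tr(A) = -2 + -4 = -6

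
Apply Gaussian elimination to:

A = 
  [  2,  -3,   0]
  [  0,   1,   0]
Row operations:
No row operations needed (already in echelon form).

Resulting echelon form:
REF = 
  [  2,  -3,   0]
  [  0,   1,   0]

Rank = 2 (number of non-zero pivot rows).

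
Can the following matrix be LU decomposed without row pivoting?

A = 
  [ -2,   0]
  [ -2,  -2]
Yes.
A[1,1] = -2 ≠ 0, so Gaussian elimination proceeds without a row swap: multiplier ℓ₂₁ = (-2)/(-2) = 1, and U[2,2] = -2 - (1)(0) = -2.
L = 
  [  1,   0]
  [  1,   1]
U = 
  [ -2,   0]
  [  0,  -2]
Check row 2 of LU: [(1)(-2), (1)(0) + (-2)] = [-2, -2] = row 2 of A ✓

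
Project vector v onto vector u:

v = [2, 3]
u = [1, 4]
proj_u(v) = [14/17, 56/17]

v·u = (2)(1) + (3)(4) = 14
u·u = (1)² + (4)² = 17
proj_u(v) = (v·u / u·u) × u = (14/17) × u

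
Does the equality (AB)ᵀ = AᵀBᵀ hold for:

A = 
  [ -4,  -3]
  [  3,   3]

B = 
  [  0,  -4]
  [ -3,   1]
No

(AB)ᵀ = 
  [  9,  -9]
  [ 13,  -9]

AᵀBᵀ = 
  [-12,  15]
  [-12,  12]

The two matrices differ, so (AB)ᵀ ≠ AᵀBᵀ in general. The correct identity is (AB)ᵀ = BᵀAᵀ.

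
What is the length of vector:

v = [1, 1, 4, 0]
4.243

||v||₂ = √((1)² + (1)² + (4)² + (0)²) = √18 = 4.243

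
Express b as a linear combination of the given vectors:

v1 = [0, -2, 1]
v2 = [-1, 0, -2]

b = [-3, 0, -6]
c1 = 0, c2 = 3

b = 0·v1 + 3·v2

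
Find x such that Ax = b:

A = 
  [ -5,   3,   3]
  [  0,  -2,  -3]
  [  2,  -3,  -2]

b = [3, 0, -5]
x = [0, 3, -2]

Row reduce the augmented matrix [A|b]:
R3 → R3 + (2/5)·R1
R3 → R3 - (9/10)·R2
REF = 
  [   -5,     3,     3,     3]
  [    0,    -2,    -3,     0]
  [    0,     0, 19/10, -19/5]

Back-substitution:
x₃ = (-19/5) / (19/10) = -2
x₂ = (0 - (-3)(-2)) / (-2) = 3
x₁ = (3 - (3)(3) - (3)(-2)) / (-5) = 0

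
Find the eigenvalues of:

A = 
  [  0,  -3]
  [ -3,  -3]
λ = (-3 + 3√5)/2, (-3 - 3√5)/2  (≈ 1.854, -4.854)

tr(A) = -3, det(A) = -9
Characteristic polynomial: λ² - tr(A)λ + det(A) = λ² + 3λ - 9
λ² + 3λ - 9 = 0  ⇒  λ = (-3 ± √((3)² - 4·(-9)))/2 = (-3 ± √(45))/2
  = (-3 + 3√5)/2,  (-3 - 3√5)/2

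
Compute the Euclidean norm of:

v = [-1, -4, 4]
5.745

||v||₂ = √((-1)² + (-4)² + (4)²) = √33 = 5.745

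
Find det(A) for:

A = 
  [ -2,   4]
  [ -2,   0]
8

For a 2×2 matrix, det = ad - bc = (-2)(0) - (4)(-2) = 8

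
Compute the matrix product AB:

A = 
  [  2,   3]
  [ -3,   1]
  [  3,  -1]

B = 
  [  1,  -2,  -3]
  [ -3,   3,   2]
AB = 
  [ -7,   5,   0]
  [ -6,   9,  11]
  [  6,  -9, -11]

A is 3×2 and B is 2×3, so AB is 3×3. Each entry is (row of A)·(column of B):
AB[1,1] = (2)(1) + (3)(-3) = -7
AB[1,2] = (2)(-2) + (3)(3) = 5
AB[1,3] = (2)(-3) + (3)(2) = 0
AB[2,1] = (-3)(1) + (1)(-3) = -6
AB[2,2] = (-3)(-2) + (1)(3) = 9
AB[2,3] = (-3)(-3) + (1)(2) = 11
AB[3,1] = (3)(1) + (-1)(-3) = 6
AB[3,2] = (3)(-2) + (-1)(3) = -9
AB[3,3] = (3)(-3) + (-1)(2) = -11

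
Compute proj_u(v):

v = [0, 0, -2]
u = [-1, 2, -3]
v·u = (0)(-1) + (0)(2) + (-2)(-3) = 6
u·u = (-1)² + (2)² + (-3)² = 14
proj_u(v) = (v·u / u·u) × u = (6/14) × u = (3/7) × u

proj_u(v) = [-3/7, 6/7, -9/7]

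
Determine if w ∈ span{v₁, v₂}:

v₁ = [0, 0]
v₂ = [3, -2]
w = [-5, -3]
No

Form the augmented matrix and row-reduce:
[v₁|v₂|w] = 
  [  0,   3,  -5]
  [  0,  -2,  -3]
R2 → R2 + (2/3)·R1
REF = 
  [    0,     3,    -5]
  [    0,     0, -19/3]

Row 2 reads [0 0 | -19/3], i.e. 0 = -19/3, so the system is inconsistent and w ∉ span{v₁, v₂}.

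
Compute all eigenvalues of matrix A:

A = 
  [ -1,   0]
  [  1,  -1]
λ = -1, -1

tr(A) = -2, det(A) = 1
Characteristic polynomial: λ² - tr(A)λ + det(A) = λ² + 2λ + 1
λ² + 2λ + 1 = (λ + 1)²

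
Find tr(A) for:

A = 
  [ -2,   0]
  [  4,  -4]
-6

tr(A) = -2 + -4 = -6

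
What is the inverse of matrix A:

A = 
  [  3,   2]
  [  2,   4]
det(A) = (3)(4) - (2)(2) = 8
For a 2×2 matrix, A⁻¹ = (1/det(A)) · [[d, -b], [-c, a]]
    = (1/8) · [[4, -2], [-2, 3]]

A⁻¹ = 
  [ 1/2, -1/4]
  [-1/4,  3/8]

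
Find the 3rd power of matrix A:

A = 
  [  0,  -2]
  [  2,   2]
A² = A·A:
A²[1,1] = (0)(0) + (-2)(2) = -4
A²[1,2] = (0)(-2) + (-2)(2) = -4
A²[2,1] = (2)(0) + (2)(2) = 4
A²[2,2] = (2)(-2) + (2)(2) = 0
A² = 
  [ -4,  -4]
  [  4,   0]

A^3 = A^2·A:
A^3[1,1] = (-4)(0) + (-4)(2) = -8
A^3[1,2] = (-4)(-2) + (-4)(2) = 0
A^3[2,1] = (4)(0) + (0)(2) = 0
A^3[2,2] = (4)(-2) + (0)(2) = -8
A^3 = 
  [ -8,   0]
  [  0,  -8]

Therefore
A^3 = 
  [ -8,   0]
  [  0,  -8]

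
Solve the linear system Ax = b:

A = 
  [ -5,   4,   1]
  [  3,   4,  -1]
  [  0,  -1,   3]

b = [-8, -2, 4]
x = [1, -1, 1]

Row reduce the augmented matrix [A|b]:
R2 → R2 + (3/5)·R1
R3 → R3 + (5/32)·R2
REF = 
  [   -5,     4,     1,    -8]
  [    0,  32/5,  -2/5, -34/5]
  [    0,     0, 47/16, 47/16]

Back-substitution:
x₃ = (47/16) / (47/16) = 1
x₂ = (-34/5 - (-2/5)(1)) / (32/5) = -1
x₁ = (-8 - (4)(-1) - (1)(1)) / (-5) = 1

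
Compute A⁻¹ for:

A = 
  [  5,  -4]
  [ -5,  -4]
det(A) = (5)(-4) - (-4)(-5) = -40
For a 2×2 matrix, A⁻¹ = (1/det(A)) · [[d, -b], [-c, a]]
    = (-1/40) · [[-4, 4], [5, 5]]

A⁻¹ = 
  [ 1/10, -1/10]
  [ -1/8,  -1/8]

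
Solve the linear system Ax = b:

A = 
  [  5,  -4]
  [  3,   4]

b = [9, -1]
Row reduce the augmented matrix [A|b]:
R2 → R2 - (3/5)·R1
REF = 
  [    5,    -4,     9]
  [    0,  32/5, -32/5]

Back-substitution:
x₂ = (-32/5) / (32/5) = -1
x₁ = (9 - (-4)(-1)) / 5 = 1

x = [1, -1]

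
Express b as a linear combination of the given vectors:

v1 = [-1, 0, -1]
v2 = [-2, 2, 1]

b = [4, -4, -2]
c1 = 0, c2 = -2

b = 0·v1 + -2·v2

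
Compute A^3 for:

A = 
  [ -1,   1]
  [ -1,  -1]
A² = A·A:
A²[1,1] = (-1)(-1) + (1)(-1) = 0
A²[1,2] = (-1)(1) + (1)(-1) = -2
A²[2,1] = (-1)(-1) + (-1)(-1) = 2
A²[2,2] = (-1)(1) + (-1)(-1) = 0
A² = 
  [  0,  -2]
  [  2,   0]

A^3 = A^2·A:
A^3[1,1] = (0)(-1) + (-2)(-1) = 2
A^3[1,2] = (0)(1) + (-2)(-1) = 2
A^3[2,1] = (2)(-1) + (0)(-1) = -2
A^3[2,2] = (2)(1) + (0)(-1) = 2
A^3 = 
  [  2,   2]
  [ -2,   2]

Therefore
A^3 = 
  [  2,   2]
  [ -2,   2]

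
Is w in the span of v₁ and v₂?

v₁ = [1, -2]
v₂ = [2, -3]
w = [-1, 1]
Yes

Form the augmented matrix and row-reduce:
[v₁|v₂|w] = 
  [  1,   2,  -1]
  [ -2,  -3,   1]
R2 → R2 + (2)·R1
REF = 
  [  1,   2,  -1]
  [  0,   1,  -1]

No row of the form [0 0 | nonzero], so the system is consistent. Back-substitution gives c₁ = 1, c₂ = -1: w = (1)·v₁ + (-1)·v₂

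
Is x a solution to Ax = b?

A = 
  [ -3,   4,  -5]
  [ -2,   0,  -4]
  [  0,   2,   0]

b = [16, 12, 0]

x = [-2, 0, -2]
Yes

Ax = [16, 12, 0] = b ✓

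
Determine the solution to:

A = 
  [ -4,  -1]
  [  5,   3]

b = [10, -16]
Row reduce the augmented matrix [A|b]:
R2 → R2 + (5/4)·R1
REF = 
  [  -4,   -1,   10]
  [   0,  7/4, -7/2]

Back-substitution:
x₂ = (-7/2) / (7/4) = -2
x₁ = (10 - (-1)(-2)) / (-4) = -2

x = [-2, -2]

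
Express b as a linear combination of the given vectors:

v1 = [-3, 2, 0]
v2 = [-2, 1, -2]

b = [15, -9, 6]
c1 = -3, c2 = -3

b = -3·v1 + -3·v2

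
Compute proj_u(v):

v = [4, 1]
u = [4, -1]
v·u = (4)(4) + (1)(-1) = 15
u·u = (4)² + (-1)² = 17
proj_u(v) = (v·u / u·u) × u = (15/17) × u

proj_u(v) = [60/17, -15/17]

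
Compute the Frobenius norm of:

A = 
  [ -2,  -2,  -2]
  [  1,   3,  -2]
||A||_F = 5.099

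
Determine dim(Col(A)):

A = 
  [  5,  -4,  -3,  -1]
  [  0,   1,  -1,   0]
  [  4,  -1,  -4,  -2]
dim(Col(A)) = 3

Row reduce:
R3 → R3 - (4/5)·R1
R3 → R3 - (11/5)·R2
REF = 
  [   5,   -4,   -3,   -1]
  [   0,    1,   -1,    0]
  [   0,    0,  3/5, -6/5]
Pivot columns: 1, 2, 3 → 3 pivots.
dim(Col(A)) = number of pivot columns = 3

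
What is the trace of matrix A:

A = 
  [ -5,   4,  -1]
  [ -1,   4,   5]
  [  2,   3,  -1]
-2

tr(A) = -5 + 4 + -1 = -2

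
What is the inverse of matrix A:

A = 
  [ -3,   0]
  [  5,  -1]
det(A) = (-3)(-1) - (0)(5) = 3
For a 2×2 matrix, A⁻¹ = (1/det(A)) · [[d, -b], [-c, a]]
    = (1/3) · [[-1, 0], [-5, -3]]

A⁻¹ = 
  [-1/3,    0]
  [-5/3,   -1]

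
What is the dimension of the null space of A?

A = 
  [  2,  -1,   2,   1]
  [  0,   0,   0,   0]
nullity(A) = 3

Row reduce:
(no row operations needed)
REF = 
  [  2,  -1,   2,   1]
  [  0,   0,   0,   0]
Pivot columns: 1 → 1 pivot.
rank(A) = 1, so nullity(A) = 4 - 1 = 3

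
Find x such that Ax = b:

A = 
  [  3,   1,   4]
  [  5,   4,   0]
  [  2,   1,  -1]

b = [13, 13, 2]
Row reduce the augmented matrix [A|b]:
R2 → R2 - (5/3)·R1
R3 → R3 - (2/3)·R1
R3 → R3 - (1/7)·R2
REF = 
  [    3,     1,     4,    13]
  [    0,   7/3, -20/3, -26/3]
  [    0,     0, -19/7, -38/7]

Back-substitution:
x₃ = (-38/7) / (-19/7) = 2
x₂ = (-26/3 - (-20/3)(2)) / (7/3) = 2
x₁ = (13 - (1)(2) - (4)(2)) / 3 = 1

x = [1, 2, 2]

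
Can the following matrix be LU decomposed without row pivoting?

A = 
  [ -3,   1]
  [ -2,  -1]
Yes.
A[1,1] = -3 ≠ 0, so Gaussian elimination proceeds without a row swap: multiplier ℓ₂₁ = (-2)/(-3) = 2/3, and U[2,2] = -1 - (2/3)(1) = -5/3.
L = 
  [  1,   0]
  [2/3,   1]
U = 
  [  -3,    1]
  [   0, -5/3]
Check row 2 of LU: [(2/3)(-3), (2/3)(1) + (-5/3)] = [-2, -1] = row 2 of A ✓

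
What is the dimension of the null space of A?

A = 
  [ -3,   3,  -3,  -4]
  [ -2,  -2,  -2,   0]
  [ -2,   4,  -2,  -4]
nullity(A) = 2

Row reduce:
R2 → R2 - (2/3)·R1
R3 → R3 - (2/3)·R1
R3 → R3 + (1/2)·R2
REF = 
  [ -3,   3,  -3,  -4]
  [  0,  -4,   0, 8/3]
  [  0,   0,   0,   0]
Pivot columns: 1, 2 → 2 pivots.
rank(A) = 2, so nullity(A) = 4 - 2 = 2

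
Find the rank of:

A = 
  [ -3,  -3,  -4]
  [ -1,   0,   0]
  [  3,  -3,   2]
Row reduce:
R2 → R2 - (1/3)·R1
R3 → R3 + (1)·R1
R3 → R3 + (6)·R2
REF = 
  [ -3,  -3,  -4]
  [  0,   1, 4/3]
  [  0,   0,   6]
Pivot columns: 1, 2, 3 → 3 pivots.

rank(A) = 3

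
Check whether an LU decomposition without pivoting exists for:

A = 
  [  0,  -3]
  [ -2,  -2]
No.
A[1,1] = 0 but A[2,1] = -2 ≠ 0. Any LU with L unit lower triangular has (LU)[1,1] = U[1,1] and (LU)[2,1] = L[2,1]·U[1,1]; matching A forces U[1,1] = 0, which then forces (LU)[2,1] = 0 ≠ -2. A row swap (pivoting) is required.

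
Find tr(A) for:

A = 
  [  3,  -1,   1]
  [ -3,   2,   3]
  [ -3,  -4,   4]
9

tr(A) = 3 + 2 + 4 = 9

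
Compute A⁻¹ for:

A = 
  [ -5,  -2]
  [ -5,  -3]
det(A) = (-5)(-3) - (-2)(-5) = 5
For a 2×2 matrix, A⁻¹ = (1/det(A)) · [[d, -b], [-c, a]]
    = (1/5) · [[-3, 2], [5, -5]]

A⁻¹ = 
  [-3/5,  2/5]
  [   1,   -1]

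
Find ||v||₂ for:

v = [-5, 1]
5.099

||v||₂ = √((-5)² + (1)²) = √26 = 5.099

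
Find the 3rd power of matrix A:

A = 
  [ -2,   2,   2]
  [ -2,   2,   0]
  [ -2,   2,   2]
A^3 = 
  [  0,   0,  -8]
  [  8,  -8,  -8]
  [  0,   0,  -8]

A² = A·A:
A²[1,1] = (-2)(-2) + (2)(-2) + (2)(-2) = -4
A²[1,2] = (-2)(2) + (2)(2) + (2)(2) = 4
A²[1,3] = (-2)(2) + (2)(0) + (2)(2) = 0
A²[2,1] = (-2)(-2) + (2)(-2) + (0)(-2) = 0
A²[2,2] = (-2)(2) + (2)(2) + (0)(2) = 0
A²[2,3] = (-2)(2) + (2)(0) + (0)(2) = -4
A²[3,1] = (-2)(-2) + (2)(-2) + (2)(-2) = -4
A²[3,2] = (-2)(2) + (2)(2) + (2)(2) = 4
A²[3,3] = (-2)(2) + (2)(0) + (2)(2) = 0
A² = 
  [ -4,   4,   0]
  [  0,   0,  -4]
  [ -4,   4,   0]

A^3 = A^2·A:
A^3[1,1] = (-4)(-2) + (4)(-2) + (0)(-2) = 0
A^3[1,2] = (-4)(2) + (4)(2) + (0)(2) = 0
A^3[1,3] = (-4)(2) + (4)(0) + (0)(2) = -8
A^3[2,1] = (0)(-2) + (0)(-2) + (-4)(-2) = 8
A^3[2,2] = (0)(2) + (0)(2) + (-4)(2) = -8
A^3[2,3] = (0)(2) + (0)(0) + (-4)(2) = -8
A^3[3,1] = (-4)(-2) + (4)(-2) + (0)(-2) = 0
A^3[3,2] = (-4)(2) + (4)(2) + (0)(2) = 0
A^3[3,3] = (-4)(2) + (4)(0) + (0)(2) = -8
A^3 = 
  [  0,   0,  -8]
  [  8,  -8,  -8]
  [  0,   0,  -8]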